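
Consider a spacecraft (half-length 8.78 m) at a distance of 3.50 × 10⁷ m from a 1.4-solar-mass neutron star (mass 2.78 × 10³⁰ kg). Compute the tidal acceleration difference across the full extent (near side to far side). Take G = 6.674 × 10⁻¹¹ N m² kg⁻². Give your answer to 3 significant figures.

1.52 × 10⁻¹ m/s²

Δg = 4GMr/d³
   = 4 × (6.674 × 10⁻¹¹) × (2.78 × 10³⁰) × (8.78) / (3.50 × 10⁷)³
   = 1.52 × 10⁻¹ m/s²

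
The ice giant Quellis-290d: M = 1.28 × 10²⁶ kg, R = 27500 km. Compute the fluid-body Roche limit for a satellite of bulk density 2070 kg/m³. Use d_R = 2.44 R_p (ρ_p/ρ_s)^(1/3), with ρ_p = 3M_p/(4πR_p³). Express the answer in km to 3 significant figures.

59900 km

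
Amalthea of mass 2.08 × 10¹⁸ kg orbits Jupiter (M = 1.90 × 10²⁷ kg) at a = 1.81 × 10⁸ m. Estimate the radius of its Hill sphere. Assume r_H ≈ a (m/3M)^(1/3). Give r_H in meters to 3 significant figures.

r_H ≈ a (m/3M)^(1/3)
    = (1.81 × 10⁸) × (2.08 × 10¹⁸ / (3 × 1.90 × 10²⁷))^(1/3)
    = 1.29 × 10⁵ m

1.29 × 10⁵ m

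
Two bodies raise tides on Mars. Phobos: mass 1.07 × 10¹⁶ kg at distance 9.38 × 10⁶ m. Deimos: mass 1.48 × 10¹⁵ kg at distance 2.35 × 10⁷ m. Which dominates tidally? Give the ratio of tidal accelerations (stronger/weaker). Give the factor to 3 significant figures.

Phobos, by a factor of ≈ 114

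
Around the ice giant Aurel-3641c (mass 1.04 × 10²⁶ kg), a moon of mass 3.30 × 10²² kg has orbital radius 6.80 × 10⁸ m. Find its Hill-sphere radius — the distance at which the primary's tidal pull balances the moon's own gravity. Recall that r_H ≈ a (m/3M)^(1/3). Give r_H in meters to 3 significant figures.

3.22 × 10⁷ m

r_H ≈ a (m/3M)^(1/3)
    = (6.80 × 10⁸) × (3.30 × 10²² / (3 × 1.04 × 10²⁶))^(1/3)
    = 3.22 × 10⁷ m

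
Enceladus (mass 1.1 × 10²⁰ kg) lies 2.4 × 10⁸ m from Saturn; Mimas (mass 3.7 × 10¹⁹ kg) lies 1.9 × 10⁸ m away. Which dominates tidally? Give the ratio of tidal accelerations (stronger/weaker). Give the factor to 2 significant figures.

Enceladus, by a factor of ≈ 1.5

Tidal stretch scales as M/d³; compute that for each body.
Enceladus: (1.1 × 10²⁰) / (2.4 × 10⁸)³ = 7.957 × 10⁻⁶
Mimas: (3.7 × 10¹⁹) / (1.9 × 10⁸)³ = 5.394 × 10⁻⁶
Ratio (larger/smaller) = 1.5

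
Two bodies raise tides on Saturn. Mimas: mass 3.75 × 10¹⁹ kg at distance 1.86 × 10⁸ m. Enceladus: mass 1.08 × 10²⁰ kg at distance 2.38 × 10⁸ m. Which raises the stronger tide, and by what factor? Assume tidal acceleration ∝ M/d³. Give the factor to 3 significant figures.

The tide-raising term goes as M/d³ (the gradient of a 1/d² field).
Mimas: (3.75 × 10¹⁹) / (1.86 × 10⁸)³ = 5.828 × 10⁻⁶
Enceladus: (1.08 × 10²⁰) / (2.38 × 10⁸)³ = 8.011 × 10⁻⁶
Ratio (larger/smaller) = 1.37

Enceladus, by a factor of ≈ 1.37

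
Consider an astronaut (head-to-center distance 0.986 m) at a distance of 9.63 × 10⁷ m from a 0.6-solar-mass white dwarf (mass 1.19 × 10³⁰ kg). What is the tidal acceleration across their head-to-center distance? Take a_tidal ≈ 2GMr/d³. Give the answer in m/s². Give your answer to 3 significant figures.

1.75 × 10⁻⁴ m/s²

Δa = 2GMr/d³
   = 2 × (6.674 × 10⁻¹¹) × (1.19 × 10³⁰) × (0.986) / (9.63 × 10⁷)³
   = 1.75 × 10⁻⁴ m/s²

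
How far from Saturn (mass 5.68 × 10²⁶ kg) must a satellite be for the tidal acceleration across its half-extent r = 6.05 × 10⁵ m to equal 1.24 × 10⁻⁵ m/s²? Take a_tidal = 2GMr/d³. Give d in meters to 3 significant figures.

1.55 × 10⁹ m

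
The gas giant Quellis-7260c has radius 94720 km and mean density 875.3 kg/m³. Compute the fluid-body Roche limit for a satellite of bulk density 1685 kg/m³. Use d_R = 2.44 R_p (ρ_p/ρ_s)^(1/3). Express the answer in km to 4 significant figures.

d_R = 2.44 × 94720 km × (875.3/1685)^(1/3)
    = 1.858 × 10⁵ km

1.858 × 10⁵ km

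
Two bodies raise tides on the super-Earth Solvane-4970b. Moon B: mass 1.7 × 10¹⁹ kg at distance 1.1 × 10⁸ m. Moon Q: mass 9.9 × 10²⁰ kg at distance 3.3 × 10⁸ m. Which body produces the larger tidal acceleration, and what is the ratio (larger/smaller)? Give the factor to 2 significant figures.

Moon Q, by a factor of ≈ 2.2

The tide-raising term goes as M/d³ (the gradient of a 1/d² field).
Moon B: (1.7 × 10¹⁹) / (1.1 × 10⁸)³ = 1.277 × 10⁻⁵
Moon Q: (9.9 × 10²⁰) / (3.3 × 10⁸)³ = 2.755 × 10⁻⁵
Ratio (larger/smaller) = 2.2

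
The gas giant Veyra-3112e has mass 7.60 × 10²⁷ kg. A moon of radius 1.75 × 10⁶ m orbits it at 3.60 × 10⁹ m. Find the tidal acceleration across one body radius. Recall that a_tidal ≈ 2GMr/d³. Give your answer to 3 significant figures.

3.81 × 10⁻⁵ m/s²

Δg = 2GMr/d³
   = 2 × (6.674 × 10⁻¹¹) × (7.60 × 10²⁷) × (1.75 × 10⁶) / (3.60 × 10⁹)³
   = 3.81 × 10⁻⁵ m/s²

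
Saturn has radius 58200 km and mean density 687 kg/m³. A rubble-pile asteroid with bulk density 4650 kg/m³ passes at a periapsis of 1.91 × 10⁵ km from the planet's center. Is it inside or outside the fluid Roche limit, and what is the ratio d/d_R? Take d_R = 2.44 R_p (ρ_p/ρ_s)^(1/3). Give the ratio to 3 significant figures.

d_R = 2.44 × (58200 km) × (687/4650)^(1/3) = 75070 km
d/d_R = (1.91 × 10⁵) / (75070) = 2.54
Since d/d_R > 1, the body is outside the Roche limit.

outside; d/d_R ≈ 2.54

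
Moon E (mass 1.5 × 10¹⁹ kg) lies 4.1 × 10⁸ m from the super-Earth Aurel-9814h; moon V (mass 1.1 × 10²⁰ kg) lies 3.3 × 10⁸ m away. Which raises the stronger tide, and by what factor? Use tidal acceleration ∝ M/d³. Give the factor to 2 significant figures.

Moon V, by a factor of ≈ 14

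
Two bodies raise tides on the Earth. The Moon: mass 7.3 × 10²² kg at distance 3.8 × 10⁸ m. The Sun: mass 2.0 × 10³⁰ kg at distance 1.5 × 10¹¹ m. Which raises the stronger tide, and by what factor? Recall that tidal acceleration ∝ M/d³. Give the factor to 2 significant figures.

The tide-raising term goes as M/d³ (the gradient of a 1/d² field).
The Moon: (7.3 × 10²²) / (3.8 × 10⁸)³ = 1.330 × 10⁻³
The Sun: (2.0 × 10³⁰) / (1.5 × 10¹¹)³ = 5.926 × 10⁻⁴
Ratio (larger/smaller) = 2.2

The Moon, by a factor of ≈ 2.2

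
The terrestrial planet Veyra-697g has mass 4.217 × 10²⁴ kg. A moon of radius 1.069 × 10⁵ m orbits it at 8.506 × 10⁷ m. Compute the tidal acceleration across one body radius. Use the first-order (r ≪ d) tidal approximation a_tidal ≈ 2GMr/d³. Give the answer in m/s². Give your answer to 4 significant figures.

Δa = 2GMr/d³
   = 2 × (6.674 × 10⁻¹¹) × (4.217 × 10²⁴) × (1.069 × 10⁵) / (8.506 × 10⁷)³
   = 9.777 × 10⁻⁵ m/s²

9.777 × 10⁻⁵ m/s²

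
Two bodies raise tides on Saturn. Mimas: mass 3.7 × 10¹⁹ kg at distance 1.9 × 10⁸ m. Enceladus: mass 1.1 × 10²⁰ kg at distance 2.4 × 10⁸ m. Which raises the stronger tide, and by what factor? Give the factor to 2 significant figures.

Enceladus, by a factor of ≈ 1.5

Tidal stretch scales as M/d³; compute that for each body.
Mimas: (3.7 × 10¹⁹) / (1.9 × 10⁸)³ = 5.394 × 10⁻⁶
Enceladus: (1.1 × 10²⁰) / (2.4 × 10⁸)³ = 7.957 × 10⁻⁶
Ratio (larger/smaller) = 1.5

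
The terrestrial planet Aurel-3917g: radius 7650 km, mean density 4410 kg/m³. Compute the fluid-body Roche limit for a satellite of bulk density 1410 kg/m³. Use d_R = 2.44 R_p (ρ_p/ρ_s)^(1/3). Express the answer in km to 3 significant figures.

27300 km

d_R = 2.44 × 7650 km × (4410/1410)^(1/3)
    = 27300 km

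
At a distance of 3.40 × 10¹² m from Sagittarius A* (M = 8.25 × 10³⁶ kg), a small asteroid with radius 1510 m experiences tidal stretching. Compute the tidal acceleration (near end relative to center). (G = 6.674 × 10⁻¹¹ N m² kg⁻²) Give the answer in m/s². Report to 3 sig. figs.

a_tidal = 2GMr/d³
        = 2 × (6.674 × 10⁻¹¹) × (8.25 × 10³⁶) × (1510) / (3.40 × 10¹²)³
        = 4.23 × 10⁻⁸ m/s²

4.23 × 10⁻⁸ m/s²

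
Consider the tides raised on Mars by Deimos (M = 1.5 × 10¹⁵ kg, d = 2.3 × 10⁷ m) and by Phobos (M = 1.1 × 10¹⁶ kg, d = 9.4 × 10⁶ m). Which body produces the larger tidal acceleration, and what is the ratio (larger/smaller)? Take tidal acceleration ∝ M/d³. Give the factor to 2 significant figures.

The tide-raising term goes as M/d³ (the gradient of a 1/d² field).
Deimos: (1.5 × 10¹⁵) / (2.3 × 10⁷)³ = 1.233 × 10⁻⁷
Phobos: (1.1 × 10¹⁶) / (9.4 × 10⁶)³ = 1.324 × 10⁻⁵
Ratio (larger/smaller) = 110

Phobos, by a factor of ≈ 110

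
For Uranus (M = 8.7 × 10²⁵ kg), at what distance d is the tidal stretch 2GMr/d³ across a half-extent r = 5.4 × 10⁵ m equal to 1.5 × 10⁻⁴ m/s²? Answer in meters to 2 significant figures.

3.5 × 10⁸ m

2GMr/d³ = a_tidal  ⇒  d = (2GMr / a_tidal)^(1/3)
d = (2 × 6.674×10⁻¹¹ × (8.7 × 10²⁵) × (5.4 × 10⁵) / (1.5 × 10⁻⁴))^(1/3)
  = 3.5 × 10⁸ m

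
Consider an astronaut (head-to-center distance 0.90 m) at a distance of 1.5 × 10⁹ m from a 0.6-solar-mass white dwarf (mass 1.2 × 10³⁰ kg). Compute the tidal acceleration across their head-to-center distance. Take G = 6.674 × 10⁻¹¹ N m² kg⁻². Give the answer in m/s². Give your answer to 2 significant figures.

4.3 × 10⁻⁸ m/s²

Δg = 2GMr/d³
   = 2 × (6.674 × 10⁻¹¹) × (1.2 × 10³⁰) × (0.90) / (1.5 × 10⁹)³
   = 4.3 × 10⁻⁸ m/s²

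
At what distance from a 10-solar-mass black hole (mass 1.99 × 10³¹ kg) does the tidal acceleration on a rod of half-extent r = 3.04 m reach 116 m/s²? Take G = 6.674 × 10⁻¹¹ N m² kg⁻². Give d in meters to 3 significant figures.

2GMr/d³ = a_tidal  ⇒  d = (2GMr / a_tidal)^(1/3)
d = (2 × 6.674×10⁻¹¹ × (1.99 × 10³¹) × (3.04) / (116))^(1/3)
  = 4.11 × 10⁶ m

4.11 × 10⁶ m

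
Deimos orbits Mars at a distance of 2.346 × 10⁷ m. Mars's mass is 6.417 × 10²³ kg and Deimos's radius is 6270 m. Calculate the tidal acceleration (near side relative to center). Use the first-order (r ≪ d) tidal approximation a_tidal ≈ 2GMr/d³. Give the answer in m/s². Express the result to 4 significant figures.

Δg = 2GMr/d³
   = 2 × (6.674 × 10⁻¹¹) × (6.417 × 10²³) × (6270) / (2.346 × 10⁷)³
   = 4.159 × 10⁻⁵ m/s²

4.159 × 10⁻⁵ m/s²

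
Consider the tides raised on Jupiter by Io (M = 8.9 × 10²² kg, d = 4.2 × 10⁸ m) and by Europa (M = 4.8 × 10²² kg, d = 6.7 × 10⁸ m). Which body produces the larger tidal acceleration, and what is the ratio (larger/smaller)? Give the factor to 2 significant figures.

Compare M/d³ for the two perturbers:
Io: (8.9 × 10²²) / (4.2 × 10⁸)³ = 1.201 × 10⁻³
Europa: (4.8 × 10²²) / (6.7 × 10⁸)³ = 1.596 × 10⁻⁴
Ratio (larger/smaller) = 7.5

Io, by a factor of ≈ 7.5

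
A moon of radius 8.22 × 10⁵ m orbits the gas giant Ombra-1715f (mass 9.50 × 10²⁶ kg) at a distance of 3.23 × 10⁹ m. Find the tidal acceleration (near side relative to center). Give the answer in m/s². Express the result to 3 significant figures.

3.09 × 10⁻⁶ m/s²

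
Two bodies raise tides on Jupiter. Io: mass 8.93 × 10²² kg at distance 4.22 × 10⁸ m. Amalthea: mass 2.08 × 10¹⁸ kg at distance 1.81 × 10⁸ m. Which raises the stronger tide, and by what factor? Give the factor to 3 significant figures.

Io, by a factor of ≈ 3390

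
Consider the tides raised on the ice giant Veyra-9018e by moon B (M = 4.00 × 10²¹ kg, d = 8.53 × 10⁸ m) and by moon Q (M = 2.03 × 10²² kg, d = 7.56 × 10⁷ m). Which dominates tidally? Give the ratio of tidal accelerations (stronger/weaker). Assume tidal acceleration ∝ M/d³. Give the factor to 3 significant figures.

Tidal stretch scales as M/d³; compute that for each body.
Moon B: (4.00 × 10²¹) / (8.53 × 10⁸)³ = 6.445 × 10⁻⁶
Moon Q: (2.03 × 10²²) / (7.56 × 10⁷)³ = 4.698 × 10⁻²
Ratio (larger/smaller) = 7290

Moon Q, by a factor of ≈ 7290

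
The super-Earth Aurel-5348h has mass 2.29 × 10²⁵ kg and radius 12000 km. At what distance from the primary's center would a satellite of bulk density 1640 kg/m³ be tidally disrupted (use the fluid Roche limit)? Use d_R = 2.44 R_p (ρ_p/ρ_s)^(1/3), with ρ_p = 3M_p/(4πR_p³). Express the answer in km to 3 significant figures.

36400 km

ρ_p = 3M_p/(4πR_p³) = 3 × (2.29 × 10²⁵) / (4π × (1.20 × 10⁷ m)³) = 3160 kg/m³
d_R = 2.44 × 12000 km × (3160/1640)^(1/3)
    = 36400 km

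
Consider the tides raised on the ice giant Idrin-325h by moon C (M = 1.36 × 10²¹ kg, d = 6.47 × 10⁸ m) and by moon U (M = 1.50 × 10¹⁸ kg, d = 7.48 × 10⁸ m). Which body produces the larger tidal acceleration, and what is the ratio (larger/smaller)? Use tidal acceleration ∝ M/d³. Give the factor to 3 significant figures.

Tidal stretch scales as M/d³; compute that for each body.
Moon C: (1.36 × 10²¹) / (6.47 × 10⁸)³ = 5.021 × 10⁻⁶
Moon U: (1.50 × 10¹⁸) / (7.48 × 10⁸)³ = 3.584 × 10⁻⁹
Ratio (larger/smaller) = 1400

Moon C, by a factor of ≈ 1400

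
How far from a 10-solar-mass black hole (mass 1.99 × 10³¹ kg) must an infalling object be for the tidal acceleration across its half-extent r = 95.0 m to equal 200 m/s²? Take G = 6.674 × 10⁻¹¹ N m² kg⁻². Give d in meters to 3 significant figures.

2GMr/d³ = a_tidal  ⇒  d = (2GMr / a_tidal)^(1/3)
d = (2 × 6.674×10⁻¹¹ × (1.99 × 10³¹) × (95.0) / (200))^(1/3)
  = 1.08 × 10⁷ m

1.08 × 10⁷ m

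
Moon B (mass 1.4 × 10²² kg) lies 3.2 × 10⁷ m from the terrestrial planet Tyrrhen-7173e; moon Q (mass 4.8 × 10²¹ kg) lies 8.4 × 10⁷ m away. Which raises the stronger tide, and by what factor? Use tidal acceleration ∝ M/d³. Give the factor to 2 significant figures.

Tidal stretch scales as M/d³; compute that for each body.
Moon B: (1.4 × 10²²) / (3.2 × 10⁷)³ = 4.272 × 10⁻¹
Moon Q: (4.8 × 10²¹) / (8.4 × 10⁷)³ = 8.098 × 10⁻³
Ratio (larger/smaller) = 53

Moon B, by a factor of ≈ 53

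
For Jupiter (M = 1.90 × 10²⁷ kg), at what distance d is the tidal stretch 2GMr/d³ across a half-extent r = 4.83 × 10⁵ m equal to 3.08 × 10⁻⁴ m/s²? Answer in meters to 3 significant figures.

2GMr/d³ = a_tidal  ⇒  d = (2GMr / a_tidal)^(1/3)
d = (2 × 6.674×10⁻¹¹ × (1.90 × 10²⁷) × (4.83 × 10⁵) / (3.08 × 10⁻⁴))^(1/3)
  = 7.35 × 10⁸ m

7.35 × 10⁸ m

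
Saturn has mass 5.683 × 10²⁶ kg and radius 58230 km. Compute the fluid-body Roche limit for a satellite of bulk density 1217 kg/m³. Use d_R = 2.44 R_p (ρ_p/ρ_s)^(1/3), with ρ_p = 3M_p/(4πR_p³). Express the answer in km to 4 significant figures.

1.174 × 10⁵ km

ρ_p = 3M_p/(4πR_p³) = 3 × (5.683 × 10²⁶) / (4π × (5.823 × 10⁷ m)³) = 687.1 kg/m³
d_R = 2.44 × 58230 km × (687.1/1217)^(1/3)
    = 1.174 × 10⁵ km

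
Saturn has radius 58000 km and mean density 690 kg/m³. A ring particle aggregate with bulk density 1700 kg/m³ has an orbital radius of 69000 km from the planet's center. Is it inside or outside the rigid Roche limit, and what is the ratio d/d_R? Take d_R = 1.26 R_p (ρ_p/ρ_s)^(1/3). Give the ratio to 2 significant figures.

d_R = 1.26 × (58000 km) × (690/1700)^(1/3) = 54110 km
d/d_R = (69000) / (54110) = 1.3
Since d/d_R > 1, the body is outside the Roche limit.

outside; d/d_R ≈ 1.3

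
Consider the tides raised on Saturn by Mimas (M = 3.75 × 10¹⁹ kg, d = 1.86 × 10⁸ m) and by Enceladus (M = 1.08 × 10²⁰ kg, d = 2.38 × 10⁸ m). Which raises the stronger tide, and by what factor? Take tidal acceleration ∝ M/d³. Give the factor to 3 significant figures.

Enceladus, by a factor of ≈ 1.37

Compare M/d³ for the two perturbers:
Mimas: (3.75 × 10¹⁹) / (1.86 × 10⁸)³ = 5.828 × 10⁻⁶
Enceladus: (1.08 × 10²⁰) / (2.38 × 10⁸)³ = 8.011 × 10⁻⁶
Ratio (larger/smaller) = 1.37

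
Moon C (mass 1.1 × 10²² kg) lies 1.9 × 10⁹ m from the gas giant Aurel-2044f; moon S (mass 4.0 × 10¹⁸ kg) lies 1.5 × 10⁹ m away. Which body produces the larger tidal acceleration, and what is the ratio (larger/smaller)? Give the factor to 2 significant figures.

Compare M/d³ for the two perturbers:
Moon C: (1.1 × 10²²) / (1.9 × 10⁹)³ = 1.604 × 10⁻⁶
Moon S: (4.0 × 10¹⁸) / (1.5 × 10⁹)³ = 1.185 × 10⁻⁹
Ratio (larger/smaller) = 1400

Moon C, by a factor of ≈ 1400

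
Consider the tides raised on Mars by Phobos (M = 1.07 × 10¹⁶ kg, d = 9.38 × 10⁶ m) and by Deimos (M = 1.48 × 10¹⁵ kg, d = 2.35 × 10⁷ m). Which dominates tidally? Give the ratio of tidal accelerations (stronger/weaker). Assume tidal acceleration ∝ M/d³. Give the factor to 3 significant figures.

Phobos, by a factor of ≈ 114

Compare M/d³ for the two perturbers:
Phobos: (1.07 × 10¹⁶) / (9.38 × 10⁶)³ = 1.297 × 10⁻⁵
Deimos: (1.48 × 10¹⁵) / (2.35 × 10⁷)³ = 1.140 × 10⁻⁷
Ratio (larger/smaller) = 114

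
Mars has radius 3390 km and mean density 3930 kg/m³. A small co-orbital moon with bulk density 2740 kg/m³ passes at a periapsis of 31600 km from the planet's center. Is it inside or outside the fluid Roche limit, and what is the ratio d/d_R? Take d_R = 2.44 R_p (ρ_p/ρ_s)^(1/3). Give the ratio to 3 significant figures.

outside; d/d_R ≈ 3.39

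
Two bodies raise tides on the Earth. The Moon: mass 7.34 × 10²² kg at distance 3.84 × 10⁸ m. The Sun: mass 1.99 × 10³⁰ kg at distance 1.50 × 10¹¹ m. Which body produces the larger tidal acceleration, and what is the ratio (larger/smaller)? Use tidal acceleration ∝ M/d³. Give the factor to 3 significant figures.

The tide-raising term goes as M/d³ (the gradient of a 1/d² field).
The Moon: (7.34 × 10²²) / (3.84 × 10⁸)³ = 1.296 × 10⁻³
The Sun: (1.99 × 10³⁰) / (1.50 × 10¹¹)³ = 5.896 × 10⁻⁴
Ratio (larger/smaller) = 2.20

The Moon, by a factor of ≈ 2.20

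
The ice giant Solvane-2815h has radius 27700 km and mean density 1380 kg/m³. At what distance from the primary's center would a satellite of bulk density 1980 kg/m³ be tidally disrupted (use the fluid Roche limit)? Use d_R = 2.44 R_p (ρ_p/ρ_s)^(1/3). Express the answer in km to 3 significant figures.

59900 km

d_R = 2.44 × 27700 km × (1380/1980)^(1/3)
    = 59900 km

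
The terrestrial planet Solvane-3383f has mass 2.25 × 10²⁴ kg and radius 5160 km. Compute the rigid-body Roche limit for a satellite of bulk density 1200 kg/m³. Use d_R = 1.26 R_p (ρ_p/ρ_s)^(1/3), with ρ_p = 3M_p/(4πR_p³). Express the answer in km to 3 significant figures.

ρ_p = 3M_p/(4πR_p³) = 3 × (2.25 × 10²⁴) / (4π × (5.16 × 10⁶ m)³) = 3910 kg/m³
d_R = 1.26 × 5160 km × (3910/1200)^(1/3)
    = 9640 km

9640 km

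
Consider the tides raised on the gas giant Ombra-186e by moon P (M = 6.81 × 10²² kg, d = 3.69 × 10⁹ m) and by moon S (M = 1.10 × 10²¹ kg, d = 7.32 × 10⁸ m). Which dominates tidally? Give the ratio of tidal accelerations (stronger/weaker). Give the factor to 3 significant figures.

Tidal acceleration ∝ M/d³, so compare M/d³ for each.
Moon P: (6.81 × 10²²) / (3.69 × 10⁹)³ = 1.355 × 10⁻⁶
Moon S: (1.10 × 10²¹) / (7.32 × 10⁸)³ = 2.805 × 10⁻⁶
Ratio (larger/smaller) = 2.07

Moon S, by a factor of ≈ 2.07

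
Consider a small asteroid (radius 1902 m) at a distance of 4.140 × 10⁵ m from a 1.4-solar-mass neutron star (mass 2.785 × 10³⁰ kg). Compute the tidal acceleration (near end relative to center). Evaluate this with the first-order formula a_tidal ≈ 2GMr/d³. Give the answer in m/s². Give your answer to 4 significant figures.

Δg = 2GMr/d³
   = 2 × (6.674 × 10⁻¹¹) × (2.785 × 10³⁰) × (1902) / (4.140 × 10⁵)³
   = 9.964 × 10⁶ m/s²

9.964 × 10⁶ m/s²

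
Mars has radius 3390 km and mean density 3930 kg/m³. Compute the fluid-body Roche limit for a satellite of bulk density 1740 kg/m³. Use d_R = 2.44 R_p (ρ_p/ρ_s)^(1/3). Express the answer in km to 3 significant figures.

10900 km

d_R = 2.44 × 3390 km × (3930/1740)^(1/3)
    = 10900 km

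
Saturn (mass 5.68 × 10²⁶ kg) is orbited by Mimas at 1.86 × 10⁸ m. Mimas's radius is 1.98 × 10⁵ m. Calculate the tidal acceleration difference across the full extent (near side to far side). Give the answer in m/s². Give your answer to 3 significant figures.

4.67 × 10⁻³ m/s²

Near-to-far spans 2r, so the tidal difference is twice the near-to-center value: 4GMr/d³.
Δa = 4GMr/d³
   = 4 × (6.674 × 10⁻¹¹) × (5.68 × 10²⁶) × (1.98 × 10⁵) / (1.86 × 10⁸)³
   = 4.67 × 10⁻³ m/s²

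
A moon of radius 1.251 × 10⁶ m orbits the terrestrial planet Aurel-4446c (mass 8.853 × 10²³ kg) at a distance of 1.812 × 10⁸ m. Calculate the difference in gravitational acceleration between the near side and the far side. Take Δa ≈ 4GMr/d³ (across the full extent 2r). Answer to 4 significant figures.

The field gradient is 2GM/d³; across the full diameter 2r the difference is 4GMr/d³.
Δg = 4GMr/d³
   = 4 × (6.674 × 10⁻¹¹) × (8.853 × 10²³) × (1.251 × 10⁶) / (1.812 × 10⁸)³
   = 4.970 × 10⁻⁵ m/s²

4.970 × 10⁻⁵ m/s²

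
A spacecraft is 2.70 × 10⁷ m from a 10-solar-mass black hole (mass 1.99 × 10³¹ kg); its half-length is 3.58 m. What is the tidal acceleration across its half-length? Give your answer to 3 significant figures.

4.83 × 10⁻¹ m/s²

Δg = 2GMr/d³
   = 2 × (6.674 × 10⁻¹¹) × (1.99 × 10³¹) × (3.58) / (2.70 × 10⁷)³
   = 4.83 × 10⁻¹ m/s²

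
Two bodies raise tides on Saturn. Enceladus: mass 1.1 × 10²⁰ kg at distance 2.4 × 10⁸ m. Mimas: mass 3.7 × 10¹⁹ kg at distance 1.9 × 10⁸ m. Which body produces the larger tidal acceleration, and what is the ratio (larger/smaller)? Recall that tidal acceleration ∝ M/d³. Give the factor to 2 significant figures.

Enceladus, by a factor of ≈ 1.5

Compare M/d³ for the two perturbers:
Enceladus: (1.1 × 10²⁰) / (2.4 × 10⁸)³ = 7.957 × 10⁻⁶
Mimas: (3.7 × 10¹⁹) / (1.9 × 10⁸)³ = 5.394 × 10⁻⁶
Ratio (larger/smaller) = 1.5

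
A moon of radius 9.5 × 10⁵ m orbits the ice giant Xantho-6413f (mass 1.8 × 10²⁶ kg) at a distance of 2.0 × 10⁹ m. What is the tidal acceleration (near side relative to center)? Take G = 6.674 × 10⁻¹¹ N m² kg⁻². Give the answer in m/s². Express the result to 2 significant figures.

2.9 × 10⁻⁶ m/s²

Since r ≪ d, expand the inverse-square field across one radius to get the leading 2GMr/d³ term.
a_tidal = 2GMr/d³
        = 2 × (6.674 × 10⁻¹¹) × (1.8 × 10²⁶) × (9.5 × 10⁵) / (2.0 × 10⁹)³
        = 2.9 × 10⁻⁶ m/s²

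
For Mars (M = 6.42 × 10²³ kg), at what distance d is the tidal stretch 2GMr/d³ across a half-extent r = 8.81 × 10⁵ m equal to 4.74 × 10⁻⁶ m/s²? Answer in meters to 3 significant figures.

2.52 × 10⁸ m

2GMr/d³ = a_tidal  ⇒  d = (2GMr / a_tidal)^(1/3)
d = (2 × 6.674×10⁻¹¹ × (6.42 × 10²³) × (8.81 × 10⁵) / (4.74 × 10⁻⁶))^(1/3)
  = 2.52 × 10⁸ m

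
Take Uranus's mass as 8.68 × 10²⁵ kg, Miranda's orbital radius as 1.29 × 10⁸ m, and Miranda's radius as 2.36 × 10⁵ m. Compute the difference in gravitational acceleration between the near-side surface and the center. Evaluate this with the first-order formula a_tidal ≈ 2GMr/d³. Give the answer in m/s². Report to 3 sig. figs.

Δa = 2GMr/d³
   = 2 × (6.674 × 10⁻¹¹) × (8.68 × 10²⁵) × (2.36 × 10⁵) / (1.29 × 10⁸)³
   = 1.27 × 10⁻³ m/s²

1.27 × 10⁻³ m/s²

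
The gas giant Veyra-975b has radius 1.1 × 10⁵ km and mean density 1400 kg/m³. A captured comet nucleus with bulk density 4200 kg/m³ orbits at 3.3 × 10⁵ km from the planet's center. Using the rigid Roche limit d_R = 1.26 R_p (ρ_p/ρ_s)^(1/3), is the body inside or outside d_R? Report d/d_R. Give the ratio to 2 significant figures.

d_R = 1.26 × (1.1 × 10⁵ km) × (1400/4200)^(1/3) = 96100 km
d/d_R = (3.3 × 10⁵) / (96100) = 3.4
Since d/d_R > 1, the body is outside the Roche limit.

outside; d/d_R ≈ 3.4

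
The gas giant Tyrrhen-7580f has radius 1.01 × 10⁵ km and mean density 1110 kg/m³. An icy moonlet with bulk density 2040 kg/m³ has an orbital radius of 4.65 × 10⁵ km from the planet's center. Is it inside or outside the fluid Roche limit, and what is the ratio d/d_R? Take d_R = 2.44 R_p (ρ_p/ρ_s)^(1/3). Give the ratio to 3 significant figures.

d_R = 2.44 × (1.01 × 10⁵ km) × (1110/2040)^(1/3) = 2.012 × 10⁵ km
d/d_R = (4.65 × 10⁵) / (2.012 × 10⁵) = 2.31
Since d/d_R > 1, the body is outside the Roche limit.

outside; d/d_R ≈ 2.31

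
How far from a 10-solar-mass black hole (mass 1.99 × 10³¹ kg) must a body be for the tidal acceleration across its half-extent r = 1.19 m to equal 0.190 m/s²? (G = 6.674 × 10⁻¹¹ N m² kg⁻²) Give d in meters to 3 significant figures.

2GMr/d³ = a_tidal  ⇒  d = (2GMr / a_tidal)^(1/3)
d = (2 × 6.674×10⁻¹¹ × (1.99 × 10³¹) × (1.19) / (0.190))^(1/3)
  = 2.55 × 10⁷ m

2.55 × 10⁷ m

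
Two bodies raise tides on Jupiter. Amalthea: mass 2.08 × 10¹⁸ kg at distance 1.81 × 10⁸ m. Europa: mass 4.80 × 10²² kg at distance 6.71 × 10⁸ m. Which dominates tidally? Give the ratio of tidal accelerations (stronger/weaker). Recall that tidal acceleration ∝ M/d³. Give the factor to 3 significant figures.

Compare M/d³ for the two perturbers:
Amalthea: (2.08 × 10¹⁸) / (1.81 × 10⁸)³ = 3.508 × 10⁻⁷
Europa: (4.80 × 10²²) / (6.71 × 10⁸)³ = 1.589 × 10⁻⁴
Ratio (larger/smaller) = 453

Europa, by a factor of ≈ 453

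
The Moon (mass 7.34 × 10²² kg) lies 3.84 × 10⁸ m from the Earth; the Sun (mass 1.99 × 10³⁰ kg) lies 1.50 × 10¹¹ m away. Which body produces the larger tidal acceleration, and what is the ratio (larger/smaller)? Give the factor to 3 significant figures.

The Moon, by a factor of ≈ 2.20

Compare M/d³ for the two perturbers:
The Moon: (7.34 × 10²²) / (3.84 × 10⁸)³ = 1.296 × 10⁻³
The Sun: (1.99 × 10³⁰) / (1.50 × 10¹¹)³ = 5.896 × 10⁻⁴
Ratio (larger/smaller) = 2.20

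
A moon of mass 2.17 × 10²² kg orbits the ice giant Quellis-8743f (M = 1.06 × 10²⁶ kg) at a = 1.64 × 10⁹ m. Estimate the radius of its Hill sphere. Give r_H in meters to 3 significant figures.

6.70 × 10⁷ m

r_H ≈ a (m/3M)^(1/3)
    = (1.64 × 10⁹) × (2.17 × 10²² / (3 × 1.06 × 10²⁶))^(1/3)
    = 6.70 × 10⁷ m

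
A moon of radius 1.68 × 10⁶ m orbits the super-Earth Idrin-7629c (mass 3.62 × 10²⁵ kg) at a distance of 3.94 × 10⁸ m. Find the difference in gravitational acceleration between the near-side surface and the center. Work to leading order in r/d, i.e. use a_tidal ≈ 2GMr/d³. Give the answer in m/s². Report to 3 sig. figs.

1.33 × 10⁻⁴ m/s²

Differencing GM/(d−r)² and GM/d² to first order in r/d gives 2GMr/d³.
Δg = 2GMr/d³
   = 2 × (6.674 × 10⁻¹¹) × (3.62 × 10²⁵) × (1.68 × 10⁶) / (3.94 × 10⁸)³
   = 1.33 × 10⁻⁴ m/s²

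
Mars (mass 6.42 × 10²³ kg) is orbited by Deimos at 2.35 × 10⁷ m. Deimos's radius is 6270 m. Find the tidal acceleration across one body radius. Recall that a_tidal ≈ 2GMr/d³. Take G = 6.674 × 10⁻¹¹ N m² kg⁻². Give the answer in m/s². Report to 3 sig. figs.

4.14 × 10⁻⁵ m/s²

a_tidal = 2GMr/d³
        = 2 × (6.674 × 10⁻¹¹) × (6.42 × 10²³) × (6270) / (2.35 × 10⁷)³
        = 4.14 × 10⁻⁵ m/s²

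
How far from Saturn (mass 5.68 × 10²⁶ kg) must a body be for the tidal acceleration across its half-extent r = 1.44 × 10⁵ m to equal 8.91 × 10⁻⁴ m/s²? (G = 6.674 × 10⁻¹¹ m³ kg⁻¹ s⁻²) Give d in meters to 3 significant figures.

2GMr/d³ = a_tidal  ⇒  d = (2GMr / a_tidal)^(1/3)
d = (2 × 6.674×10⁻¹¹ × (5.68 × 10²⁶) × (1.44 × 10⁵) / (8.91 × 10⁻⁴))^(1/3)
  = 2.31 × 10⁸ m

2.31 × 10⁸ m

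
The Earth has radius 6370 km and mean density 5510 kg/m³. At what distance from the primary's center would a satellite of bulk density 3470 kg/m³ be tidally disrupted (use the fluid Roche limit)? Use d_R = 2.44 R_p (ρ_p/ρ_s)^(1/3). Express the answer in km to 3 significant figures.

d_R = 2.44 × 6370 km × (5510/3470)^(1/3)
    = 18100 km

18100 km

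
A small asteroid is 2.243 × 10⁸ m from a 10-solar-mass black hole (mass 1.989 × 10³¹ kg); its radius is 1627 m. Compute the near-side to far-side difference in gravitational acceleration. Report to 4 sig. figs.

7.656 × 10⁻¹ m/s²

Differencing GM/(d−r)² and GM/(d+r)² to first order in r/d gives 4GMr/d³.
Δg = 4GMr/d³
   = 4 × (6.674 × 10⁻¹¹) × (1.989 × 10³¹) × (1627) / (2.243 × 10⁸)³
   = 7.656 × 10⁻¹ m/s²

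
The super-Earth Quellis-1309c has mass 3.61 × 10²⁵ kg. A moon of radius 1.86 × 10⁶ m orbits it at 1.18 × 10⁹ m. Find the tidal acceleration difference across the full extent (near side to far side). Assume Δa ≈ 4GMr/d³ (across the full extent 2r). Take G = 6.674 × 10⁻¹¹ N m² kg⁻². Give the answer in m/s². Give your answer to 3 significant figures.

Near-to-far spans 2r, so the tidal difference is twice the near-to-center value: 4GMr/d³.
Δa = 4GMr/d³
   = 4 × (6.674 × 10⁻¹¹) × (3.61 × 10²⁵) × (1.86 × 10⁶) / (1.18 × 10⁹)³
   = 1.09 × 10⁻⁵ m/s²

1.09 × 10⁻⁵ m/s²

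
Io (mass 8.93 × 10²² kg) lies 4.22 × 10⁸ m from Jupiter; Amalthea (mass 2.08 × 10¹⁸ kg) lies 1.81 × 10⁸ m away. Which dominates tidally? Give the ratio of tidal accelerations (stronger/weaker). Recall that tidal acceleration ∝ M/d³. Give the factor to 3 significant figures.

Io, by a factor of ≈ 3390

The tide-raising term goes as M/d³ (the gradient of a 1/d² field).
Io: (8.93 × 10²²) / (4.22 × 10⁸)³ = 1.188 × 10⁻³
Amalthea: (2.08 × 10¹⁸) / (1.81 × 10⁸)³ = 3.508 × 10⁻⁷
Ratio (larger/smaller) = 3390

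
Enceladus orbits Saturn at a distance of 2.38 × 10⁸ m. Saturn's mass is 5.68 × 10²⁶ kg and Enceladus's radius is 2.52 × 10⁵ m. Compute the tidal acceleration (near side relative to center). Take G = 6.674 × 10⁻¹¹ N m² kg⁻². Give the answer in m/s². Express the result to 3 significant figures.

1.42 × 10⁻³ m/s²

Δg = 2GMr/d³
   = 2 × (6.674 × 10⁻¹¹) × (5.68 × 10²⁶) × (2.52 × 10⁵) / (2.38 × 10⁸)³
   = 1.42 × 10⁻³ m/s²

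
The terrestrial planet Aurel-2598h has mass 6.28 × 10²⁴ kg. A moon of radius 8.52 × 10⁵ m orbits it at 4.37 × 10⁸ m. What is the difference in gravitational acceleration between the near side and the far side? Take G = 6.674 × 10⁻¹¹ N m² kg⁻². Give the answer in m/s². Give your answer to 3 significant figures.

1.71 × 10⁻⁵ m/s²

Δa = 4GMr/d³
   = 4 × (6.674 × 10⁻¹¹) × (6.28 × 10²⁴) × (8.52 × 10⁵) / (4.37 × 10⁸)³
   = 1.71 × 10⁻⁵ m/s²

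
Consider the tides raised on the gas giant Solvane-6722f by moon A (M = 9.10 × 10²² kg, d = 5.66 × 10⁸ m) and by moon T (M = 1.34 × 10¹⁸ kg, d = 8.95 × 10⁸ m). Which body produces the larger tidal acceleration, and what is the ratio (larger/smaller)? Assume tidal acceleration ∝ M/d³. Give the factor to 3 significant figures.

Moon A, by a factor of ≈ 2.69 × 10⁵

Compare M/d³ for the two perturbers:
Moon A: (9.10 × 10²²) / (5.66 × 10⁸)³ = 5.019 × 10⁻⁴
Moon T: (1.34 × 10¹⁸) / (8.95 × 10⁸)³ = 1.869 × 10⁻⁹
Ratio (larger/smaller) = 2.69 × 10⁵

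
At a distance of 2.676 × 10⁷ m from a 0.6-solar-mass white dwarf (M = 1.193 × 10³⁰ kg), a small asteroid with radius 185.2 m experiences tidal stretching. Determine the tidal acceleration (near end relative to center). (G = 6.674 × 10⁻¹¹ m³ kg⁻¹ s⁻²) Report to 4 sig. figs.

Since r ≪ d, expand the inverse-square field across one radius to get the leading 2GMr/d³ term.
Δa = 2GMr/d³
   = 2 × (6.674 × 10⁻¹¹) × (1.193 × 10³⁰) × (185.2) / (2.676 × 10⁷)³
   = 1.539 m/s²

1.539 m/s²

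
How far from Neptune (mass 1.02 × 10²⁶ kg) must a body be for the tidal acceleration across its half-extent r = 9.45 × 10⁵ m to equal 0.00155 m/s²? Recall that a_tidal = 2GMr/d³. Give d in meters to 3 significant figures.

2GMr/d³ = a_tidal  ⇒  d = (2GMr / a_tidal)^(1/3)
d = (2 × 6.674×10⁻¹¹ × (1.02 × 10²⁶) × (9.45 × 10⁵) / (0.00155))^(1/3)
  = 2.02 × 10⁸ m

2.02 × 10⁸ m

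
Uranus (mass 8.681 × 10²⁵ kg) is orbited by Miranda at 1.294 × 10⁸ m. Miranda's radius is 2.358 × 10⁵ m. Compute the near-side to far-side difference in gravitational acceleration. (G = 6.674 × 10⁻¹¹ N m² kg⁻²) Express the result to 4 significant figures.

2.522 × 10⁻³ m/s²

a_tidal = 4GMr/d³
        = 4 × (6.674 × 10⁻¹¹) × (8.681 × 10²⁵) × (2.358 × 10⁵) / (1.294 × 10⁸)³
        = 2.522 × 10⁻³ m/s²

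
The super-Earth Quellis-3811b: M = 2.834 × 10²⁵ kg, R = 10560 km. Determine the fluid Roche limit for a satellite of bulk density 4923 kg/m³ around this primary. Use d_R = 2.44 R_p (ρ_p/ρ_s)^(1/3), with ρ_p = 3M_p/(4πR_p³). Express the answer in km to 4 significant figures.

27130 km

ρ_p = 3M_p/(4πR_p³) = 3 × (2.834 × 10²⁵) / (4π × (1.056 × 10⁷ m)³) = 5745 kg/m³
d_R = 2.44 × 10560 km × (5745/4923)^(1/3)
    = 27130 km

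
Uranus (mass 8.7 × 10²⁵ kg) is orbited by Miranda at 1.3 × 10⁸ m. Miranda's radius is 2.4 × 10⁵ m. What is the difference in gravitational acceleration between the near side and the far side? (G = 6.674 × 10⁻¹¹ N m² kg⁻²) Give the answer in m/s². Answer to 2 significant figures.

Δa = 4GMr/d³
   = 4 × (6.674 × 10⁻¹¹) × (8.7 × 10²⁵) × (2.4 × 10⁵) / (1.3 × 10⁸)³
   = 2.5 × 10⁻³ m/s²

2.5 × 10⁻³ m/s²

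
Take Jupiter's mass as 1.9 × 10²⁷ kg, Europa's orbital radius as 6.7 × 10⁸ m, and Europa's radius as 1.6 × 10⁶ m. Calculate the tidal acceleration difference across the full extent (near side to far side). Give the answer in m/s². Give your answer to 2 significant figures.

2.7 × 10⁻³ m/s²

a_tidal = 4GMr/d³
        = 4 × (6.674 × 10⁻¹¹) × (1.9 × 10²⁷) × (1.6 × 10⁶) / (6.7 × 10⁸)³
        = 2.7 × 10⁻³ m/s²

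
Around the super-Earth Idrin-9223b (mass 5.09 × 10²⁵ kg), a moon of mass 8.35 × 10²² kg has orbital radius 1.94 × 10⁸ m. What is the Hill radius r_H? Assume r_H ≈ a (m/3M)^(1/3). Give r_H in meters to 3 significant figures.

r_H ≈ a (m/3M)^(1/3)
    = (1.94 × 10⁸) × (8.35 × 10²² / (3 × 5.09 × 10²⁵))^(1/3)
    = 1.59 × 10⁷ m

1.59 × 10⁷ m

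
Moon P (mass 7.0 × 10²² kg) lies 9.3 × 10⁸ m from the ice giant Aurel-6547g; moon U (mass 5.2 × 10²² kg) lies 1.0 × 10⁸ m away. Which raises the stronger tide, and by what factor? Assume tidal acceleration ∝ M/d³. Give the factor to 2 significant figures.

Tidal acceleration ∝ M/d³, so compare M/d³ for each.
Moon P: (7.0 × 10²²) / (9.3 × 10⁸)³ = 8.703 × 10⁻⁵
Moon U: (5.2 × 10²²) / (1.0 × 10⁸)³ = 5.200 × 10⁻²
Ratio (larger/smaller) = 600

Moon U, by a factor of ≈ 600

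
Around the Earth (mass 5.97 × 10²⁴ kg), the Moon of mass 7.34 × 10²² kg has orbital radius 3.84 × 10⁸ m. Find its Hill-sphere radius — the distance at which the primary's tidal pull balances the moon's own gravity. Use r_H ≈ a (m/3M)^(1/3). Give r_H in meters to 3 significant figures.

6.15 × 10⁷ m

r_H ≈ a (m/3M)^(1/3)
    = (3.84 × 10⁸) × (7.34 × 10²² / (3 × 5.97 × 10²⁴))^(1/3)
    = 6.15 × 10⁷ m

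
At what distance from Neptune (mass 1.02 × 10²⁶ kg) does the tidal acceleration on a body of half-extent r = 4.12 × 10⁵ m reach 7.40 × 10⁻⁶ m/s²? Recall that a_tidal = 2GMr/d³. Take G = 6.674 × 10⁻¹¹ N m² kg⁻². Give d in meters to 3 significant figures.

9.12 × 10⁸ m

2GMr/d³ = a_tidal  ⇒  d = (2GMr / a_tidal)^(1/3)
d = (2 × 6.674×10⁻¹¹ × (1.02 × 10²⁶) × (4.12 × 10⁵) / (7.40 × 10⁻⁶))^(1/3)
  = 9.12 × 10⁸ m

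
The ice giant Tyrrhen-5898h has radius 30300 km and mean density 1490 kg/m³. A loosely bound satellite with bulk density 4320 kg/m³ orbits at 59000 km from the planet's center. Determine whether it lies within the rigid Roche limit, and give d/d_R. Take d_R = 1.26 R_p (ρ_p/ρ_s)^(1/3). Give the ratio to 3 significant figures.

d_R = 1.26 × (30300 km) × (1490/4320)^(1/3) = 26770 km
d/d_R = (59000) / (26770) = 2.20
Since d/d_R > 1, the body is outside the Roche limit.

outside; d/d_R ≈ 2.20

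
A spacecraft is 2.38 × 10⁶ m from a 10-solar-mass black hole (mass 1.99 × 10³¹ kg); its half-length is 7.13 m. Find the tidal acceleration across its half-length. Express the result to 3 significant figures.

1.40 × 10³ m/s²

Δa = 2GMr/d³
   = 2 × (6.674 × 10⁻¹¹) × (1.99 × 10³¹) × (7.13) / (2.38 × 10⁶)³
   = 1.40 × 10³ m/s²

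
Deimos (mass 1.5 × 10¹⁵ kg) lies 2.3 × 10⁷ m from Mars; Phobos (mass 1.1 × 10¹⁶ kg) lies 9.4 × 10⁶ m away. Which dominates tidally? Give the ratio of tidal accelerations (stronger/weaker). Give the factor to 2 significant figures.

Compare M/d³ for the two perturbers:
Deimos: (1.5 × 10¹⁵) / (2.3 × 10⁷)³ = 1.233 × 10⁻⁷
Phobos: (1.1 × 10¹⁶) / (9.4 × 10⁶)³ = 1.324 × 10⁻⁵
Ratio (larger/smaller) = 110

Phobos, by a factor of ≈ 110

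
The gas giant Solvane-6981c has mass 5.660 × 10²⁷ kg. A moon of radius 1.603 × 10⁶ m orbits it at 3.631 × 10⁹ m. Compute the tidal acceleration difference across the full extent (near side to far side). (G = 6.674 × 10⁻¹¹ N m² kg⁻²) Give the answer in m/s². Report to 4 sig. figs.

5.060 × 10⁻⁵ m/s²

Near-to-far spans 2r, so the tidal difference is twice the near-to-center value: 4GMr/d³.
a_tidal = 4GMr/d³
        = 4 × (6.674 × 10⁻¹¹) × (5.660 × 10²⁷) × (1.603 × 10⁶) / (3.631 × 10⁹)³
        = 5.060 × 10⁻⁵ m/s²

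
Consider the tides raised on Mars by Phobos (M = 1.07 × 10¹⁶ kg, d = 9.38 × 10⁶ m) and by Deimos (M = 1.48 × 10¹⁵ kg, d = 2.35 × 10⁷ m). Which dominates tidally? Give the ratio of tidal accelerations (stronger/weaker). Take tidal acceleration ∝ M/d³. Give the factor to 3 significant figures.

Phobos, by a factor of ≈ 114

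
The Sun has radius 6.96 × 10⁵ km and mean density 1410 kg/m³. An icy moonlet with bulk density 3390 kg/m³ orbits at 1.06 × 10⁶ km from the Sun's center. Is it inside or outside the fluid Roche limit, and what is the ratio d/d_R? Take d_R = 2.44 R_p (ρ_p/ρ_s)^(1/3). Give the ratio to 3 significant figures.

inside; d/d_R ≈ 0.836

d_R = 2.44 × (6.96 × 10⁵ km) × (1410/3390)^(1/3) = 1.268 × 10⁶ km
d/d_R = (1.06 × 10⁶) / (1.268 × 10⁶) = 0.836
Since d/d_R < 1, the body is inside the Roche limit.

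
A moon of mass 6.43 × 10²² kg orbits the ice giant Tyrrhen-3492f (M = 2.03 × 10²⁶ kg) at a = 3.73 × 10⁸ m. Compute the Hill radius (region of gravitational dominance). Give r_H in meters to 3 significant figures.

1.76 × 10⁷ m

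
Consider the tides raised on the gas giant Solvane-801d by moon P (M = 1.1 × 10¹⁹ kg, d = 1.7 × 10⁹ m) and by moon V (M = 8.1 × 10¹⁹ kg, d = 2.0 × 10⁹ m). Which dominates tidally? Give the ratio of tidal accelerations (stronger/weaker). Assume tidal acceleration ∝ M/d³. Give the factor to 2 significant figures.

Moon V, by a factor of ≈ 4.5

Compare M/d³ for the two perturbers:
Moon P: (1.1 × 10¹⁹) / (1.7 × 10⁹)³ = 2.239 × 10⁻⁹
Moon V: (8.1 × 10¹⁹) / (2.0 × 10⁹)³ = 1.012 × 10⁻⁸
Ratio (larger/smaller) = 4.5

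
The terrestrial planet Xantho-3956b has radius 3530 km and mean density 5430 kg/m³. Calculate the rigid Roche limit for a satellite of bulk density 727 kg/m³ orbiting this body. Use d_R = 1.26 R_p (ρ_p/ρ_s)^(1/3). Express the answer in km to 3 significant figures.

8690 km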